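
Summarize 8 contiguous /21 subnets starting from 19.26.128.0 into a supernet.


Original prefix: /21
Number of subnets: 8 = 2^3
New prefix = 21 - 3 = 18
Supernet: 19.26.128.0/18


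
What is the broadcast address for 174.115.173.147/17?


Network: 174.115.128.0/17
Host bits = 15
Set all host bits to 1:
Broadcast: 174.115.255.255


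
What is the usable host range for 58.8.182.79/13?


Network: 58.8.0.0
Broadcast: 58.15.255.255
First usable = network + 1
Last usable = broadcast - 1
Range: 58.8.0.1 to 58.15.255.254


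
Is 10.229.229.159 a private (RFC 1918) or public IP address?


RFC 1918 private ranges:
  10.0.0.0/8 (10.0.0.0 - 10.255.255.255)
  172.16.0.0/12 (172.16.0.0 - 172.31.255.255)
  192.168.0.0/16 (192.168.0.0 - 192.168.255.255)
Private (in 10.0.0.0/8)


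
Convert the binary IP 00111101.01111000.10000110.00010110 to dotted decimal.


00111101 = 61
01111000 = 120
10000110 = 134
00010110 = 22
IP: 61.120.134.22


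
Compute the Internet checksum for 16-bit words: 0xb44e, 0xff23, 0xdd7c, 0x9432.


Sum all words (with carry folding):
+ 0xb44e = 0xb44e
+ 0xff23 = 0xb372
+ 0xdd7c = 0x90ef
+ 0x9432 = 0x2522
One's complement: ~0x2522
Checksum = 0xdadd


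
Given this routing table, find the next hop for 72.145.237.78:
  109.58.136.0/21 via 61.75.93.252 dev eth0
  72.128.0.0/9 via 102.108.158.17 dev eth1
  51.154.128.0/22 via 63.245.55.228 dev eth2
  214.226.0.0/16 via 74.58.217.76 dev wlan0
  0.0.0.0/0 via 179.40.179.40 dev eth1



Longest prefix match for 72.145.237.78:
  /21 109.58.136.0: no
  /9 72.128.0.0: MATCH
  /22 51.154.128.0: no
  /16 214.226.0.0: no
  /0 0.0.0.0: MATCH
Selected: next-hop 102.108.158.17 via eth1 (matched /9)


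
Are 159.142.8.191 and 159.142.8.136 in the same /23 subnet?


Mask: 255.255.254.0
159.142.8.191 AND mask = 159.142.8.0
159.142.8.136 AND mask = 159.142.8.0
Yes, same subnet (159.142.8.0)


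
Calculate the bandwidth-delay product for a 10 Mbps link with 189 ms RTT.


BDP = bandwidth * RTT
= 10 Mbps * 189 ms
= 10 * 1e6 * 189 / 1000 bits
= 1890000 bits
= 236250 bytes
= 230.7129 KB
BDP = 1890000 bits (236250 bytes)


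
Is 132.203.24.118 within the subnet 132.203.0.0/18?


Subnet network: 132.203.0.0
Test IP AND mask: 132.203.0.0
Yes, 132.203.24.118 is in 132.203.0.0/18


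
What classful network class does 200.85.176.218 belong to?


First octet: 200
Binary: 11001000
110xxxxx -> Class C (192-223)
Class C, default mask 255.255.255.0 (/24)


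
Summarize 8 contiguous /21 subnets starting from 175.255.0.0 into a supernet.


Original prefix: /21
Number of subnets: 8 = 2^3
New prefix = 21 - 3 = 18
Supernet: 175.255.0.0/18


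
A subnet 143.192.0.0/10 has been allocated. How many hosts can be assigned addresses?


Host bits = 32 - 10 = 22
Total addresses = 2^22 = 4194304
Usable = total - 2 (network and broadcast)
Usable hosts: 4194302


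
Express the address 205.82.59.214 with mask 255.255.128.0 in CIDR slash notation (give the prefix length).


Binary: 11111111.11111111.10000000.00000000
Count leading 1s
Prefix: /17


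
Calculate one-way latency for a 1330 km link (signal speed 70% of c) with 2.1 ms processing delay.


Speed = 0.7 * 3e5 km/s = 210000 km/s
Propagation delay = 1330 / 210000 = 0.0063 s = 6.3333 ms
Processing delay = 2.1 ms
Total one-way latency = 8.4333 ms


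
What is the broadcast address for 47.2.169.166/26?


Network: 47.2.169.128/26
Host bits = 6
Set all host bits to 1:
Broadcast: 47.2.169.191


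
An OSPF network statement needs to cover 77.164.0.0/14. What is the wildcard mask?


Subnet mask: 255.252.0.0
Wildcard = 255.255.255.255 - subnet mask
255 - 255 = 0
255 - 252 = 3
255 - 0 = 255
255 - 0 = 255
Wildcard: 0.3.255.255


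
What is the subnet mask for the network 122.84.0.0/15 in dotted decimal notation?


/15 means 15 network bits, 17 host bits
Binary: 11111111111111100000000000000000
Mask: 255.254.0.0


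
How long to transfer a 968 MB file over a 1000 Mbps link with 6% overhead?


Effective throughput = 1000 * (1 - 6/100) = 940 Mbps
File size in Mb = 968 * 8 = 7744 Mb
Time = 7744 / 940
Time = 8.2383 seconds


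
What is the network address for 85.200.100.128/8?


IP:   01010101.11001000.01100100.10000000
Mask: 11111111.00000000.00000000.00000000
AND operation:
Net:  01010101.00000000.00000000.00000000
Network: 85.0.0.0/8


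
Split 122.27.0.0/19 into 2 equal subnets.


New prefix = 19 + 1 = 20
Each subnet has 4096 addresses
  122.27.0.0/20
  122.27.16.0/20
Subnets: 122.27.0.0/20, 122.27.16.0/20


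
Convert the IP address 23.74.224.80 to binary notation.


23 = 00010111
74 = 01001010
224 = 11100000
80 = 01010000
Binary: 00010111.01001010.11100000.01010000


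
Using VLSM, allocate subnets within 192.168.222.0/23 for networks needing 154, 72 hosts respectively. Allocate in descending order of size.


154 hosts -> /24 (254 usable): 192.168.222.0/24
72 hosts -> /25 (126 usable): 192.168.223.0/25
Allocation: 192.168.222.0/24 (154 hosts, 254 usable); 192.168.223.0/25 (72 hosts, 126 usable)


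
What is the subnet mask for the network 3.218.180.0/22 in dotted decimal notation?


/22 means 22 network bits, 10 host bits
Binary: 11111111111111111111110000000000
Mask: 255.255.252.0


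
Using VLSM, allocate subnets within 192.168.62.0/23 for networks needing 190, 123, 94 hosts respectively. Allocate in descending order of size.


190 hosts -> /24 (254 usable): 192.168.62.0/24
123 hosts -> /25 (126 usable): 192.168.63.0/25
94 hosts -> /25 (126 usable): 192.168.63.128/25
Allocation: 192.168.62.0/24 (190 hosts, 254 usable); 192.168.63.0/25 (123 hosts, 126 usable); 192.168.63.128/25 (94 hosts, 126 usable)


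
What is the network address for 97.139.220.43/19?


IP:   01100001.10001011.11011100.00101011
Mask: 11111111.11111111.11100000.00000000
AND operation:
Net:  01100001.10001011.11000000.00000000
Network: 97.139.192.0/19


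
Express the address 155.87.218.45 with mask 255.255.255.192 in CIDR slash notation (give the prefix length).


Binary: 11111111.11111111.11111111.11000000
Count leading 1s
Prefix: /26


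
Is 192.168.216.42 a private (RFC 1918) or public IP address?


RFC 1918 private ranges:
  10.0.0.0/8 (10.0.0.0 - 10.255.255.255)
  172.16.0.0/12 (172.16.0.0 - 172.31.255.255)
  192.168.0.0/16 (192.168.0.0 - 192.168.255.255)
Private (in 192.168.0.0/16)


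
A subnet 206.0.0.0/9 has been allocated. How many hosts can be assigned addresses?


Host bits = 32 - 9 = 23
Total addresses = 2^23 = 8388608
Usable = total - 2 (network and broadcast)
Usable hosts: 8388606


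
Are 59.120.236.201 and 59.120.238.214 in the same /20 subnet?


Mask: 255.255.240.0
59.120.236.201 AND mask = 59.120.224.0
59.120.238.214 AND mask = 59.120.224.0
Yes, same subnet (59.120.224.0)


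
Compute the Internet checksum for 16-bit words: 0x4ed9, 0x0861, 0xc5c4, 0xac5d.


Sum all words (with carry folding):
+ 0x4ed9 = 0x4ed9
+ 0x0861 = 0x573a
+ 0xc5c4 = 0x1cff
+ 0xac5d = 0xc95c
One's complement: ~0xc95c
Checksum = 0x36a3


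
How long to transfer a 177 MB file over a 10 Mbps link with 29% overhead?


Effective throughput = 10 * (1 - 29/100) = 7.1 Mbps
File size in Mb = 177 * 8 = 1416 Mb
Time = 1416 / 7.1
Time = 199.4366 seconds


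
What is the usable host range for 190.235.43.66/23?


Network: 190.235.42.0
Broadcast: 190.235.43.255
First usable = network + 1
Last usable = broadcast - 1
Range: 190.235.42.1 to 190.235.43.254


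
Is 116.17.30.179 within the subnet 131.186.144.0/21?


Subnet network: 131.186.144.0
Test IP AND mask: 116.17.24.0
No, 116.17.30.179 is not in 131.186.144.0/21


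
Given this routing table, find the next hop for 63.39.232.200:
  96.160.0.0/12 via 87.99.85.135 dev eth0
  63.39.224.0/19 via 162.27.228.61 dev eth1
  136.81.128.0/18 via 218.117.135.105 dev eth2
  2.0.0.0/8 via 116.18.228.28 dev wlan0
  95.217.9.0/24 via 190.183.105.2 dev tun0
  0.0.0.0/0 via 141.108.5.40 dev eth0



Longest prefix match for 63.39.232.200:
  /12 96.160.0.0: no
  /19 63.39.224.0: MATCH
  /18 136.81.128.0: no
  /8 2.0.0.0: no
  /24 95.217.9.0: no
  /0 0.0.0.0: MATCH
Selected: next-hop 162.27.228.61 via eth1 (matched /19)


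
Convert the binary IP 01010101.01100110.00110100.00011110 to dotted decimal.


01010101 = 85
01100110 = 102
00110100 = 52
00011110 = 30
IP: 85.102.52.30


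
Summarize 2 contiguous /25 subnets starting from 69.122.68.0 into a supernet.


Original prefix: /25
Number of subnets: 2 = 2^1
New prefix = 25 - 1 = 24
Supernet: 69.122.68.0/24


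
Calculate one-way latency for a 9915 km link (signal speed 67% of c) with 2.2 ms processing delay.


Speed = 0.67 * 3e5 km/s = 201000 km/s
Propagation delay = 9915 / 201000 = 0.0493 s = 49.3284 ms
Processing delay = 2.2 ms
Total one-way latency = 51.5284 ms


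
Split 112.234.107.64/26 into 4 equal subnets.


New prefix = 26 + 2 = 28
Each subnet has 16 addresses
  112.234.107.64/28
  112.234.107.80/28
  112.234.107.96/28
  112.234.107.112/28
Subnets: 112.234.107.64/28, 112.234.107.80/28, 112.234.107.96/28, 112.234.107.112/28


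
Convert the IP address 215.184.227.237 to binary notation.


215 = 11010111
184 = 10111000
227 = 11100011
237 = 11101101
Binary: 11010111.10111000.11100011.11101101


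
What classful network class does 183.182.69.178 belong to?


First octet: 183
Binary: 10110111
10xxxxxx -> Class B (128-191)
Class B, default mask 255.255.0.0 (/16)


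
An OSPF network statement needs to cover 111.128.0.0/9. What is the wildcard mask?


Subnet mask: 255.128.0.0
Wildcard = 255.255.255.255 - subnet mask
255 - 255 = 0
255 - 128 = 127
255 - 0 = 255
255 - 0 = 255
Wildcard: 0.127.255.255


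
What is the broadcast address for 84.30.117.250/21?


Network: 84.30.112.0/21
Host bits = 11
Set all host bits to 1:
Broadcast: 84.30.119.255


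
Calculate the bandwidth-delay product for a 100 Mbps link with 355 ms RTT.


BDP = bandwidth * RTT
= 100 Mbps * 355 ms
= 100 * 1e6 * 355 / 1000 bits
= 35500000 bits
= 4437500 bytes
= 4333.4961 KB
BDP = 35500000 bits (4437500 bytes)


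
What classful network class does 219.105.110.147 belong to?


First octet: 219
Binary: 11011011
110xxxxx -> Class C (192-223)
Class C, default mask 255.255.255.0 (/24)


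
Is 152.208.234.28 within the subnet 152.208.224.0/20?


Subnet network: 152.208.224.0
Test IP AND mask: 152.208.224.0
Yes, 152.208.234.28 is in 152.208.224.0/20


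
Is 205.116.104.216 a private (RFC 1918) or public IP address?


RFC 1918 private ranges:
  10.0.0.0/8 (10.0.0.0 - 10.255.255.255)
  172.16.0.0/12 (172.16.0.0 - 172.31.255.255)
  192.168.0.0/16 (192.168.0.0 - 192.168.255.255)
Public (not in any RFC 1918 range)


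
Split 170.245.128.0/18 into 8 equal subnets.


New prefix = 18 + 3 = 21
Each subnet has 2048 addresses
  170.245.128.0/21
  170.245.136.0/21
  170.245.144.0/21
  170.245.152.0/21
  170.245.160.0/21
  170.245.168.0/21
  170.245.176.0/21
  170.245.184.0/21
Subnets: 170.245.128.0/21, 170.245.136.0/21, 170.245.144.0/21, 170.245.152.0/21, 170.245.160.0/21, 170.245.168.0/21, 170.245.176.0/21, 170.245.184.0/21


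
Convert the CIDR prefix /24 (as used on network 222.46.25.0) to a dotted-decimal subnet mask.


/24 means 24 network bits, 8 host bits
Binary: 11111111111111111111111100000000
Mask: 255.255.255.0


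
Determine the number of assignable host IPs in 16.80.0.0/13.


Host bits = 32 - 13 = 19
Total addresses = 2^19 = 524288
Usable = total - 2 (network and broadcast)
Usable hosts: 524286


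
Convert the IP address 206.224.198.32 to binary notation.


206 = 11001110
224 = 11100000
198 = 11000110
32 = 00100000
Binary: 11001110.11100000.11000110.00100000


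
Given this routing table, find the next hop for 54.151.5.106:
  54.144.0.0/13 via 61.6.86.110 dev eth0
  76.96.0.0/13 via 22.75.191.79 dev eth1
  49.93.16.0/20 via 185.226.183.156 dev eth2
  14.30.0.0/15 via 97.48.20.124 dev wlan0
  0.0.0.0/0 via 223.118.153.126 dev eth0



Longest prefix match for 54.151.5.106:
  /13 54.144.0.0: MATCH
  /13 76.96.0.0: no
  /20 49.93.16.0: no
  /15 14.30.0.0: no
  /0 0.0.0.0: MATCH
Selected: next-hop 61.6.86.110 via eth0 (matched /13)


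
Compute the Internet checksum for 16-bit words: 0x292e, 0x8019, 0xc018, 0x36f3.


Sum all words (with carry folding):
+ 0x292e = 0x292e
+ 0x8019 = 0xa947
+ 0xc018 = 0x6960
+ 0x36f3 = 0xa053
One's complement: ~0xa053
Checksum = 0x5fac


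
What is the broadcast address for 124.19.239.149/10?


Network: 124.0.0.0/10
Host bits = 22
Set all host bits to 1:
Broadcast: 124.63.255.255


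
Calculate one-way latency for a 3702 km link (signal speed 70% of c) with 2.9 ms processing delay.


Speed = 0.7 * 3e5 km/s = 210000 km/s
Propagation delay = 3702 / 210000 = 0.0176 s = 17.6286 ms
Processing delay = 2.9 ms
Total one-way latency = 20.5286 ms


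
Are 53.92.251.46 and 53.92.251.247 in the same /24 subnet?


Mask: 255.255.255.0
53.92.251.46 AND mask = 53.92.251.0
53.92.251.247 AND mask = 53.92.251.0
Yes, same subnet (53.92.251.0)


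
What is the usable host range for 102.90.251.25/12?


Network: 102.80.0.0
Broadcast: 102.95.255.255
First usable = network + 1
Last usable = broadcast - 1
Range: 102.80.0.1 to 102.95.255.254


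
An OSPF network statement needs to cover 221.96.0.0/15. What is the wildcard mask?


Subnet mask: 255.254.0.0
Wildcard = 255.255.255.255 - subnet mask
255 - 255 = 0
255 - 254 = 1
255 - 0 = 255
255 - 0 = 255
Wildcard: 0.1.255.255


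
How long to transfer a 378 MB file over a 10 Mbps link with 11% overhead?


Effective throughput = 10 * (1 - 11/100) = 8.9 Mbps
File size in Mb = 378 * 8 = 3024 Mb
Time = 3024 / 8.9
Time = 339.7753 seconds


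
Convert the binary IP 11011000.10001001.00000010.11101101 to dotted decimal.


11011000 = 216
10001001 = 137
00000010 = 2
11101101 = 237
IP: 216.137.2.237


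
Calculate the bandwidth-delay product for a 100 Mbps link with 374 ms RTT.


BDP = bandwidth * RTT
= 100 Mbps * 374 ms
= 100 * 1e6 * 374 / 1000 bits
= 37400000 bits
= 4675000 bytes
= 4565.4297 KB
BDP = 37400000 bits (4675000 bytes)


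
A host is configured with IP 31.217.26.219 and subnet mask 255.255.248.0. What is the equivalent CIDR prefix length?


Binary: 11111111.11111111.11111000.00000000
Count leading 1s
Prefix: /21


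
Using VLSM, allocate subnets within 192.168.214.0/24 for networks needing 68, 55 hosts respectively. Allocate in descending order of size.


68 hosts -> /25 (126 usable): 192.168.214.0/25
55 hosts -> /26 (62 usable): 192.168.214.128/26
Allocation: 192.168.214.0/25 (68 hosts, 126 usable); 192.168.214.128/26 (55 hosts, 62 usable)


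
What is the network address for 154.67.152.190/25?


IP:   10011010.01000011.10011000.10111110
Mask: 11111111.11111111.11111111.10000000
AND operation:
Net:  10011010.01000011.10011000.10000000
Network: 154.67.152.128/25


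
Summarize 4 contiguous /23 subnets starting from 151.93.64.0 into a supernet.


Original prefix: /23
Number of subnets: 4 = 2^2
New prefix = 23 - 2 = 21
Supernet: 151.93.64.0/21


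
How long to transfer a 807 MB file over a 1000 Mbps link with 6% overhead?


Effective throughput = 1000 * (1 - 6/100) = 940 Mbps
File size in Mb = 807 * 8 = 6456 Mb
Time = 6456 / 940
Time = 6.8681 seconds


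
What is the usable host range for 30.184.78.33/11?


Network: 30.160.0.0
Broadcast: 30.191.255.255
First usable = network + 1
Last usable = broadcast - 1
Range: 30.160.0.1 to 30.191.255.254


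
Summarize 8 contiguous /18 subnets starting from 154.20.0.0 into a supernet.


Original prefix: /18
Number of subnets: 8 = 2^3
New prefix = 18 - 3 = 15
Supernet: 154.20.0.0/15


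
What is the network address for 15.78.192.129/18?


IP:   00001111.01001110.11000000.10000001
Mask: 11111111.11111111.11000000.00000000
AND operation:
Net:  00001111.01001110.11000000.00000000
Network: 15.78.192.0/18


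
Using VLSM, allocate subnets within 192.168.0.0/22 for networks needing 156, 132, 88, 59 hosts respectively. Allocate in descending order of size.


156 hosts -> /24 (254 usable): 192.168.0.0/24
132 hosts -> /24 (254 usable): 192.168.1.0/24
88 hosts -> /25 (126 usable): 192.168.2.0/25
59 hosts -> /26 (62 usable): 192.168.2.128/26
Allocation: 192.168.0.0/24 (156 hosts, 254 usable); 192.168.1.0/24 (132 hosts, 254 usable); 192.168.2.0/25 (88 hosts, 126 usable); 192.168.2.128/26 (59 hosts, 62 usable)


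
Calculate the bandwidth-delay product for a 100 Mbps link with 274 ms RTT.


BDP = bandwidth * RTT
= 100 Mbps * 274 ms
= 100 * 1e6 * 274 / 1000 bits
= 27400000 bits
= 3425000 bytes
= 3344.7266 KB
BDP = 27400000 bits (3425000 bytes)


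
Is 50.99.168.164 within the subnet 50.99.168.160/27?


Subnet network: 50.99.168.160
Test IP AND mask: 50.99.168.160
Yes, 50.99.168.164 is in 50.99.168.160/27


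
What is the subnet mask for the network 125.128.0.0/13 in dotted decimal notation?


/13 means 13 network bits, 19 host bits
Binary: 11111111111110000000000000000000
Mask: 255.248.0.0


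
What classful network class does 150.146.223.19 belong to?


First octet: 150
Binary: 10010110
10xxxxxx -> Class B (128-191)
Class B, default mask 255.255.0.0 (/16)


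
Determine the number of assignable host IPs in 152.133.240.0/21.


Host bits = 32 - 21 = 11
Total addresses = 2^11 = 2048
Usable = total - 2 (network and broadcast)
Usable hosts: 2046


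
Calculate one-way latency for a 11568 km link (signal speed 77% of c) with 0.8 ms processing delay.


Speed = 0.77 * 3e5 km/s = 231000 km/s
Propagation delay = 11568 / 231000 = 0.0501 s = 50.0779 ms
Processing delay = 0.8 ms
Total one-way latency = 50.8779 ms


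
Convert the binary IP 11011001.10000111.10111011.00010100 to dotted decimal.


11011001 = 217
10000111 = 135
10111011 = 187
00010100 = 20
IP: 217.135.187.20


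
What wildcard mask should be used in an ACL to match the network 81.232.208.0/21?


Subnet mask: 255.255.248.0
Wildcard = 255.255.255.255 - subnet mask
255 - 255 = 0
255 - 255 = 0
255 - 248 = 7
255 - 0 = 255
Wildcard: 0.0.7.255


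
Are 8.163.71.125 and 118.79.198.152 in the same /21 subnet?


Mask: 255.255.248.0
8.163.71.125 AND mask = 8.163.64.0
118.79.198.152 AND mask = 118.79.192.0
No, different subnets (8.163.64.0 vs 118.79.192.0)


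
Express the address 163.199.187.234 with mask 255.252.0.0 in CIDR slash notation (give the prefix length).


Binary: 11111111.11111100.00000000.00000000
Count leading 1s
Prefix: /14


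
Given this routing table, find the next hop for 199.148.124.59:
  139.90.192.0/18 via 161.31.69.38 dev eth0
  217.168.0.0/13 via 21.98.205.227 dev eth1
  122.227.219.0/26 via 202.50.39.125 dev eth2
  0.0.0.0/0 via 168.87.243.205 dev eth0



Longest prefix match for 199.148.124.59:
  /18 139.90.192.0: no
  /13 217.168.0.0: no
  /26 122.227.219.0: no
  /0 0.0.0.0: MATCH
Selected: next-hop 168.87.243.205 via eth0 (matched /0)


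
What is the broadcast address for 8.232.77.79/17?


Network: 8.232.0.0/17
Host bits = 15
Set all host bits to 1:
Broadcast: 8.232.127.255


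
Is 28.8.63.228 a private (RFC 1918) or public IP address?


RFC 1918 private ranges:
  10.0.0.0/8 (10.0.0.0 - 10.255.255.255)
  172.16.0.0/12 (172.16.0.0 - 172.31.255.255)
  192.168.0.0/16 (192.168.0.0 - 192.168.255.255)
Public (not in any RFC 1918 range)


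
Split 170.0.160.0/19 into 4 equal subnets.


New prefix = 19 + 2 = 21
Each subnet has 2048 addresses
  170.0.160.0/21
  170.0.168.0/21
  170.0.176.0/21
  170.0.184.0/21
Subnets: 170.0.160.0/21, 170.0.168.0/21, 170.0.176.0/21, 170.0.184.0/21


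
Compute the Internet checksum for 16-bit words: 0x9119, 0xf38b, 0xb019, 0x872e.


Sum all words (with carry folding):
+ 0x9119 = 0x9119
+ 0xf38b = 0x84a5
+ 0xb019 = 0x34bf
+ 0x872e = 0xbbed
One's complement: ~0xbbed
Checksum = 0x4412


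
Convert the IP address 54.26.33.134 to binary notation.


54 = 00110110
26 = 00011010
33 = 00100001
134 = 10000110
Binary: 00110110.00011010.00100001.10000110


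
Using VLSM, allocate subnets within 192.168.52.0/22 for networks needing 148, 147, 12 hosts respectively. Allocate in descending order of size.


148 hosts -> /24 (254 usable): 192.168.52.0/24
147 hosts -> /24 (254 usable): 192.168.53.0/24
12 hosts -> /28 (14 usable): 192.168.54.0/28
Allocation: 192.168.52.0/24 (148 hosts, 254 usable); 192.168.53.0/24 (147 hosts, 254 usable); 192.168.54.0/28 (12 hosts, 14 usable)


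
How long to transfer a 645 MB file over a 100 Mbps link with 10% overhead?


Effective throughput = 100 * (1 - 10/100) = 90 Mbps
File size in Mb = 645 * 8 = 5160 Mb
Time = 5160 / 90
Time = 57.3333 seconds


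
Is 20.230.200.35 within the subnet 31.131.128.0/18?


Subnet network: 31.131.128.0
Test IP AND mask: 20.230.192.0
No, 20.230.200.35 is not in 31.131.128.0/18


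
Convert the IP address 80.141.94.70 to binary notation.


80 = 01010000
141 = 10001101
94 = 01011110
70 = 01000110
Binary: 01010000.10001101.01011110.01000110


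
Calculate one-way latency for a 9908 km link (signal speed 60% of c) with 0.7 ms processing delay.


Speed = 0.6 * 3e5 km/s = 180000 km/s
Propagation delay = 9908 / 180000 = 0.055 s = 55.0444 ms
Processing delay = 0.7 ms
Total one-way latency = 55.7444 ms


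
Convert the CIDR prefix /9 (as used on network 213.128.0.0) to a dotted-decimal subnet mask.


/9 means 9 network bits, 23 host bits
Binary: 11111111100000000000000000000000
Mask: 255.128.0.0


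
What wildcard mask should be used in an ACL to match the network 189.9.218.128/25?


Subnet mask: 255.255.255.128
Wildcard = 255.255.255.255 - subnet mask
255 - 255 = 0
255 - 255 = 0
255 - 255 = 0
255 - 128 = 127
Wildcard: 0.0.0.127


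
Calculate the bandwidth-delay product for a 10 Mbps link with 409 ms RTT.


BDP = bandwidth * RTT
= 10 Mbps * 409 ms
= 10 * 1e6 * 409 / 1000 bits
= 4090000 bits
= 511250 bytes
= 499.2676 KB
BDP = 4090000 bits (511250 bytes)


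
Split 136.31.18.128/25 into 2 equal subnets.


New prefix = 25 + 1 = 26
Each subnet has 64 addresses
  136.31.18.128/26
  136.31.18.192/26
Subnets: 136.31.18.128/26, 136.31.18.192/26


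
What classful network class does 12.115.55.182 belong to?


First octet: 12
Binary: 00001100
0xxxxxxx -> Class A (1-126)
Class A, default mask 255.0.0.0 (/8)


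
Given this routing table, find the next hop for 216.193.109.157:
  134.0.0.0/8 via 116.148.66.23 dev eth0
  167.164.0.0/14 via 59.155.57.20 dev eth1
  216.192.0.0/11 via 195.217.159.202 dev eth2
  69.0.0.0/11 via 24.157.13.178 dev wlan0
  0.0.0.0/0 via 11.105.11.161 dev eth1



Longest prefix match for 216.193.109.157:
  /8 134.0.0.0: no
  /14 167.164.0.0: no
  /11 216.192.0.0: MATCH
  /11 69.0.0.0: no
  /0 0.0.0.0: MATCH
Selected: next-hop 195.217.159.202 via eth2 (matched /11)


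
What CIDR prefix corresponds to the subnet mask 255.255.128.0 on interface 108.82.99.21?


Binary: 11111111.11111111.10000000.00000000
Count leading 1s
Prefix: /17


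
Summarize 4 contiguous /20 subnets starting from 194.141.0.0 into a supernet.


Original prefix: /20
Number of subnets: 4 = 2^2
New prefix = 20 - 2 = 18
Supernet: 194.141.0.0/18


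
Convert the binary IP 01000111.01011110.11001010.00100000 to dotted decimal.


01000111 = 71
01011110 = 94
11001010 = 202
00100000 = 32
IP: 71.94.202.32


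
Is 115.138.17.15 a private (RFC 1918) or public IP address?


RFC 1918 private ranges:
  10.0.0.0/8 (10.0.0.0 - 10.255.255.255)
  172.16.0.0/12 (172.16.0.0 - 172.31.255.255)
  192.168.0.0/16 (192.168.0.0 - 192.168.255.255)
Public (not in any RFC 1918 range)


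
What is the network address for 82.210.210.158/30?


IP:   01010010.11010010.11010010.10011110
Mask: 11111111.11111111.11111111.11111100
AND operation:
Net:  01010010.11010010.11010010.10011100
Network: 82.210.210.156/30


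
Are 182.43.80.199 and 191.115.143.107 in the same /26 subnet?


Mask: 255.255.255.192
182.43.80.199 AND mask = 182.43.80.192
191.115.143.107 AND mask = 191.115.143.64
No, different subnets (182.43.80.192 vs 191.115.143.64)


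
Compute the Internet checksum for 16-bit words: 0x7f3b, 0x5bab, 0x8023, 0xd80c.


Sum all words (with carry folding):
+ 0x7f3b = 0x7f3b
+ 0x5bab = 0xdae6
+ 0x8023 = 0x5b0a
+ 0xd80c = 0x3317
One's complement: ~0x3317
Checksum = 0xcce8


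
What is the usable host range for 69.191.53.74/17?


Network: 69.191.0.0
Broadcast: 69.191.127.255
First usable = network + 1
Last usable = broadcast - 1
Range: 69.191.0.1 to 69.191.127.254


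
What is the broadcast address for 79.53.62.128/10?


Network: 79.0.0.0/10
Host bits = 22
Set all host bits to 1:
Broadcast: 79.63.255.255


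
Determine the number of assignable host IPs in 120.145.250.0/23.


Host bits = 32 - 23 = 9
Total addresses = 2^9 = 512
Usable = total - 2 (network and broadcast)
Usable hosts: 510


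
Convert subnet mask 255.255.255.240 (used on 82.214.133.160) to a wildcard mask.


Subnet mask: 255.255.255.240
Wildcard = 255.255.255.255 - subnet mask
255 - 255 = 0
255 - 255 = 0
255 - 255 = 0
255 - 240 = 15
Wildcard: 0.0.0.15


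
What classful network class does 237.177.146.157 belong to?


First octet: 237
Binary: 11101101
1110xxxx -> Class D (224-239)
Class D (multicast), default mask N/A


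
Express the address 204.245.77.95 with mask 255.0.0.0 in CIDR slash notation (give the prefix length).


Binary: 11111111.00000000.00000000.00000000
Count leading 1s
Prefix: /8


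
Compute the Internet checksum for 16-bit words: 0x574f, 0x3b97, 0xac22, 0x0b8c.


Sum all words (with carry folding):
+ 0x574f = 0x574f
+ 0x3b97 = 0x92e6
+ 0xac22 = 0x3f09
+ 0x0b8c = 0x4a95
One's complement: ~0x4a95
Checksum = 0xb56a


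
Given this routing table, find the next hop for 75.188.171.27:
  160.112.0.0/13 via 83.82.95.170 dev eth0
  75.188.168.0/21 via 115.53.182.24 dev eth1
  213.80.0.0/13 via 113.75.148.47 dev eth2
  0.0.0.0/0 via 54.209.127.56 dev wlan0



Longest prefix match for 75.188.171.27:
  /13 160.112.0.0: no
  /21 75.188.168.0: MATCH
  /13 213.80.0.0: no
  /0 0.0.0.0: MATCH
Selected: next-hop 115.53.182.24 via eth1 (matched /21)


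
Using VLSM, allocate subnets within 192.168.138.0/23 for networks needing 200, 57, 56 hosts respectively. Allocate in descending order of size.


200 hosts -> /24 (254 usable): 192.168.138.0/24
57 hosts -> /26 (62 usable): 192.168.139.0/26
56 hosts -> /26 (62 usable): 192.168.139.64/26
Allocation: 192.168.138.0/24 (200 hosts, 254 usable); 192.168.139.0/26 (57 hosts, 62 usable); 192.168.139.64/26 (56 hosts, 62 usable)


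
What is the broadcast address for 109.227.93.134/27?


Network: 109.227.93.128/27
Host bits = 5
Set all host bits to 1:
Broadcast: 109.227.93.159


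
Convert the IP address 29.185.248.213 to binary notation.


29 = 00011101
185 = 10111001
248 = 11111000
213 = 11010101
Binary: 00011101.10111001.11111000.11010101


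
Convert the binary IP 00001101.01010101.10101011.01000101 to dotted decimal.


00001101 = 13
01010101 = 85
10101011 = 171
01000101 = 69
IP: 13.85.171.69


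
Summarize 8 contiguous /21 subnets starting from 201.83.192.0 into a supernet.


Original prefix: /21
Number of subnets: 8 = 2^3
New prefix = 21 - 3 = 18
Supernet: 201.83.192.0/18


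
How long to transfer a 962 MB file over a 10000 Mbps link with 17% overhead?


Effective throughput = 10000 * (1 - 17/100) = 8300 Mbps
File size in Mb = 962 * 8 = 7696 Mb
Time = 7696 / 8300
Time = 0.9272 seconds


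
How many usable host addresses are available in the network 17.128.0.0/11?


Host bits = 32 - 11 = 21
Total addresses = 2^21 = 2097152
Usable = total - 2 (network and broadcast)
Usable hosts: 2097150


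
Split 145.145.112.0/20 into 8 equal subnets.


New prefix = 20 + 3 = 23
Each subnet has 512 addresses
  145.145.112.0/23
  145.145.114.0/23
  145.145.116.0/23
  145.145.118.0/23
  145.145.120.0/23
  145.145.122.0/23
  145.145.124.0/23
  145.145.126.0/23
Subnets: 145.145.112.0/23, 145.145.114.0/23, 145.145.116.0/23, 145.145.118.0/23, 145.145.120.0/23, 145.145.122.0/23, 145.145.124.0/23, 145.145.126.0/23


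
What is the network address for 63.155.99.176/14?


IP:   00111111.10011011.01100011.10110000
Mask: 11111111.11111100.00000000.00000000
AND operation:
Net:  00111111.10011000.00000000.00000000
Network: 63.152.0.0/14


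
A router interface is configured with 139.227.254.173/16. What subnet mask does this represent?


/16 means 16 network bits, 16 host bits
Binary: 11111111111111110000000000000000
Mask: 255.255.0.0


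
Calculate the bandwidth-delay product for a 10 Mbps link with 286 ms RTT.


BDP = bandwidth * RTT
= 10 Mbps * 286 ms
= 10 * 1e6 * 286 / 1000 bits
= 2860000 bits
= 357500 bytes
= 349.1211 KB
BDP = 2860000 bits (357500 bytes)


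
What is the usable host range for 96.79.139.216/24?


Network: 96.79.139.0
Broadcast: 96.79.139.255
First usable = network + 1
Last usable = broadcast - 1
Range: 96.79.139.1 to 96.79.139.254


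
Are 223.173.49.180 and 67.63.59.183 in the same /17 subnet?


Mask: 255.255.128.0
223.173.49.180 AND mask = 223.173.0.0
67.63.59.183 AND mask = 67.63.0.0
No, different subnets (223.173.0.0 vs 67.63.0.0)


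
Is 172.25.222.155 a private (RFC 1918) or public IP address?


RFC 1918 private ranges:
  10.0.0.0/8 (10.0.0.0 - 10.255.255.255)
  172.16.0.0/12 (172.16.0.0 - 172.31.255.255)
  192.168.0.0/16 (192.168.0.0 - 192.168.255.255)
Private (in 172.16.0.0/12)


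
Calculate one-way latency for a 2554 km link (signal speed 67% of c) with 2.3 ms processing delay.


Speed = 0.67 * 3e5 km/s = 201000 km/s
Propagation delay = 2554 / 201000 = 0.0127 s = 12.7065 ms
Processing delay = 2.3 ms
Total one-way latency = 15.0065 ms


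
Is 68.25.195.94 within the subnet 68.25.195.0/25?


Subnet network: 68.25.195.0
Test IP AND mask: 68.25.195.0
Yes, 68.25.195.94 is in 68.25.195.0/25


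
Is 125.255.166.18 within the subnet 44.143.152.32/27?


Subnet network: 44.143.152.32
Test IP AND mask: 125.255.166.0
No, 125.255.166.18 is not in 44.143.152.32/27


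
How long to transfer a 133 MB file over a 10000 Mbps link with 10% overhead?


Effective throughput = 10000 * (1 - 10/100) = 9000 Mbps
File size in Mb = 133 * 8 = 1064 Mb
Time = 1064 / 9000
Time = 0.1182 seconds


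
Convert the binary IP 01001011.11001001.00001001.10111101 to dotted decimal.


01001011 = 75
11001001 = 201
00001001 = 9
10111101 = 189
IP: 75.201.9.189


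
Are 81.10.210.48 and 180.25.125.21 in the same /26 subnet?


Mask: 255.255.255.192
81.10.210.48 AND mask = 81.10.210.0
180.25.125.21 AND mask = 180.25.125.0
No, different subnets (81.10.210.0 vs 180.25.125.0)


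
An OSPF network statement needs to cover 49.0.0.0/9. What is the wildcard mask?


Subnet mask: 255.128.0.0
Wildcard = 255.255.255.255 - subnet mask
255 - 255 = 0
255 - 128 = 127
255 - 0 = 255
255 - 0 = 255
Wildcard: 0.127.255.255


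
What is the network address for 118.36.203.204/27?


IP:   01110110.00100100.11001011.11001100
Mask: 11111111.11111111.11111111.11100000
AND operation:
Net:  01110110.00100100.11001011.11000000
Network: 118.36.203.192/27


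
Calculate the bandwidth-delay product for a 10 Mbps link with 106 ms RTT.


BDP = bandwidth * RTT
= 10 Mbps * 106 ms
= 10 * 1e6 * 106 / 1000 bits
= 1060000 bits
= 132500 bytes
= 129.3945 KB
BDP = 1060000 bits (132500 bytes)


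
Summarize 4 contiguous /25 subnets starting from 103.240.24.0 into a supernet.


Original prefix: /25
Number of subnets: 4 = 2^2
New prefix = 25 - 2 = 23
Supernet: 103.240.24.0/23


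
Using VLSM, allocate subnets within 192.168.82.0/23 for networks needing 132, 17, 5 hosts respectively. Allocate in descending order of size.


132 hosts -> /24 (254 usable): 192.168.82.0/24
17 hosts -> /27 (30 usable): 192.168.83.0/27
5 hosts -> /29 (6 usable): 192.168.83.32/29
Allocation: 192.168.82.0/24 (132 hosts, 254 usable); 192.168.83.0/27 (17 hosts, 30 usable); 192.168.83.32/29 (5 hosts, 6 usable)


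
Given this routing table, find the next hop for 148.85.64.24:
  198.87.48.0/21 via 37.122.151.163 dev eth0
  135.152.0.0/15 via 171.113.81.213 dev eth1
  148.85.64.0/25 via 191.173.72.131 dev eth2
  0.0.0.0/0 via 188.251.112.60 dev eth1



Longest prefix match for 148.85.64.24:
  /21 198.87.48.0: no
  /15 135.152.0.0: no
  /25 148.85.64.0: MATCH
  /0 0.0.0.0: MATCH
Selected: next-hop 191.173.72.131 via eth2 (matched /25)


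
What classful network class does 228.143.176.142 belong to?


First octet: 228
Binary: 11100100
1110xxxx -> Class D (224-239)
Class D (multicast), default mask N/A


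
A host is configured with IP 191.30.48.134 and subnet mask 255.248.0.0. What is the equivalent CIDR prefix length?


Binary: 11111111.11111000.00000000.00000000
Count leading 1s
Prefix: /13


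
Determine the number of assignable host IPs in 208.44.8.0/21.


Host bits = 32 - 21 = 11
Total addresses = 2^11 = 2048
Usable = total - 2 (network and broadcast)
Usable hosts: 2046


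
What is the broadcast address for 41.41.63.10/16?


Network: 41.41.0.0/16
Host bits = 16
Set all host bits to 1:
Broadcast: 41.41.255.255


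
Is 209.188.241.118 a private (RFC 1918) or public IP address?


RFC 1918 private ranges:
  10.0.0.0/8 (10.0.0.0 - 10.255.255.255)
  172.16.0.0/12 (172.16.0.0 - 172.31.255.255)
  192.168.0.0/16 (192.168.0.0 - 192.168.255.255)
Public (not in any RFC 1918 range)


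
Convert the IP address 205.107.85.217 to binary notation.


205 = 11001101
107 = 01101011
85 = 01010101
217 = 11011001
Binary: 11001101.01101011.01010101.11011001


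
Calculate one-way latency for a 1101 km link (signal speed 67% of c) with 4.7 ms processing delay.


Speed = 0.67 * 3e5 km/s = 201000 km/s
Propagation delay = 1101 / 201000 = 0.0055 s = 5.4776 ms
Processing delay = 4.7 ms
Total one-way latency = 10.1776 ms


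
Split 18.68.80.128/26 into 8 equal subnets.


New prefix = 26 + 3 = 29
Each subnet has 8 addresses
  18.68.80.128/29
  18.68.80.136/29
  18.68.80.144/29
  18.68.80.152/29
  18.68.80.160/29
  18.68.80.168/29
  18.68.80.176/29
  18.68.80.184/29
Subnets: 18.68.80.128/29, 18.68.80.136/29, 18.68.80.144/29, 18.68.80.152/29, 18.68.80.160/29, 18.68.80.168/29, 18.68.80.176/29, 18.68.80.184/29


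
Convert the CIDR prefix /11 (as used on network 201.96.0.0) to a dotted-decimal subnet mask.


/11 means 11 network bits, 21 host bits
Binary: 11111111111000000000000000000000
Mask: 255.224.0.0


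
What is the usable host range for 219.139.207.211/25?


Network: 219.139.207.128
Broadcast: 219.139.207.255
First usable = network + 1
Last usable = broadcast - 1
Range: 219.139.207.129 to 219.139.207.254


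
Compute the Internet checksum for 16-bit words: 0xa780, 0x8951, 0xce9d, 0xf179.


Sum all words (with carry folding):
+ 0xa780 = 0xa780
+ 0x8951 = 0x30d2
+ 0xce9d = 0xff6f
+ 0xf179 = 0xf0e9
One's complement: ~0xf0e9
Checksum = 0x0f16


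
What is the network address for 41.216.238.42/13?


IP:   00101001.11011000.11101110.00101010
Mask: 11111111.11111000.00000000.00000000
AND operation:
Net:  00101001.11011000.00000000.00000000
Network: 41.216.0.0/13


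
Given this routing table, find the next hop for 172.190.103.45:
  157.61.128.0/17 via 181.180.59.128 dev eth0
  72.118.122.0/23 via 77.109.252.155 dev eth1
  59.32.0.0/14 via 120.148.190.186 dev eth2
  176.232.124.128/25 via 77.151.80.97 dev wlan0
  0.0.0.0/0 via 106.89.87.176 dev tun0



Longest prefix match for 172.190.103.45:
  /17 157.61.128.0: no
  /23 72.118.122.0: no
  /14 59.32.0.0: no
  /25 176.232.124.128: no
  /0 0.0.0.0: MATCH
Selected: next-hop 106.89.87.176 via tun0 (matched /0)


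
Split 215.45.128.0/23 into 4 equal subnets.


New prefix = 23 + 2 = 25
Each subnet has 128 addresses
  215.45.128.0/25
  215.45.128.128/25
  215.45.129.0/25
  215.45.129.128/25
Subnets: 215.45.128.0/25, 215.45.128.128/25, 215.45.129.0/25, 215.45.129.128/25


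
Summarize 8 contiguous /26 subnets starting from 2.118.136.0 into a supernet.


Original prefix: /26
Number of subnets: 8 = 2^3
New prefix = 26 - 3 = 23
Supernet: 2.118.136.0/23


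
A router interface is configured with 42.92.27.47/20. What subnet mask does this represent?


/20 means 20 network bits, 12 host bits
Binary: 11111111111111111111000000000000
Mask: 255.255.240.0


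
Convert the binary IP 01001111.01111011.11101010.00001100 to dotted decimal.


01001111 = 79
01111011 = 123
11101010 = 234
00001100 = 12
IP: 79.123.234.12


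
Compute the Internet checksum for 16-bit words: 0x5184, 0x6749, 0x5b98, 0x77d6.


Sum all words (with carry folding):
+ 0x5184 = 0x5184
+ 0x6749 = 0xb8cd
+ 0x5b98 = 0x1466
+ 0x77d6 = 0x8c3c
One's complement: ~0x8c3c
Checksum = 0x73c3


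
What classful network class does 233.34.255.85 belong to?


First octet: 233
Binary: 11101001
1110xxxx -> Class D (224-239)
Class D (multicast), default mask N/A


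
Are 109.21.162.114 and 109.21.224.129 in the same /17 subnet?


Mask: 255.255.128.0
109.21.162.114 AND mask = 109.21.128.0
109.21.224.129 AND mask = 109.21.128.0
Yes, same subnet (109.21.128.0)


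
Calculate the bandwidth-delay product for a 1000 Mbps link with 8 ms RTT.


BDP = bandwidth * RTT
= 1000 Mbps * 8 ms
= 1000 * 1e6 * 8 / 1000 bits
= 8000000 bits
= 1000000 bytes
= 976.5625 KB
BDP = 8000000 bits (1000000 bytes)


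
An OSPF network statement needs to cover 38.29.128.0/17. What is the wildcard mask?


Subnet mask: 255.255.128.0
Wildcard = 255.255.255.255 - subnet mask
255 - 255 = 0
255 - 255 = 0
255 - 128 = 127
255 - 0 = 255
Wildcard: 0.0.127.255


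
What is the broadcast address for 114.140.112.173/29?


Network: 114.140.112.168/29
Host bits = 3
Set all host bits to 1:
Broadcast: 114.140.112.175


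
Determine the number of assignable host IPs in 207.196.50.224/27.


Host bits = 32 - 27 = 5
Total addresses = 2^5 = 32
Usable = total - 2 (network and broadcast)
Usable hosts: 30


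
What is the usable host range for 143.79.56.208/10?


Network: 143.64.0.0
Broadcast: 143.127.255.255
First usable = network + 1
Last usable = broadcast - 1
Range: 143.64.0.1 to 143.127.255.254


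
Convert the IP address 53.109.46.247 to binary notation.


53 = 00110101
109 = 01101101
46 = 00101110
247 = 11110111
Binary: 00110101.01101101.00101110.11110111


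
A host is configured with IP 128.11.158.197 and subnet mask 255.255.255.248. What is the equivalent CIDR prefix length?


Binary: 11111111.11111111.11111111.11111000
Count leading 1s
Prefix: /29


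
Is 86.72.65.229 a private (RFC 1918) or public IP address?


RFC 1918 private ranges:
  10.0.0.0/8 (10.0.0.0 - 10.255.255.255)
  172.16.0.0/12 (172.16.0.0 - 172.31.255.255)
  192.168.0.0/16 (192.168.0.0 - 192.168.255.255)
Public (not in any RFC 1918 range)


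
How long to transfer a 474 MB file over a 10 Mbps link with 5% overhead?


Effective throughput = 10 * (1 - 5/100) = 9.5 Mbps
File size in Mb = 474 * 8 = 3792 Mb
Time = 3792 / 9.5
Time = 399.1579 seconds


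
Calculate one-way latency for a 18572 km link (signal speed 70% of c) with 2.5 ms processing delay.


Speed = 0.7 * 3e5 km/s = 210000 km/s
Propagation delay = 18572 / 210000 = 0.0884 s = 88.4381 ms
Processing delay = 2.5 ms
Total one-way latency = 90.9381 ms


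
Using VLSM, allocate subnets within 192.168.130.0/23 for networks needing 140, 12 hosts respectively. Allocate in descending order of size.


140 hosts -> /24 (254 usable): 192.168.130.0/24
12 hosts -> /28 (14 usable): 192.168.131.0/28
Allocation: 192.168.130.0/24 (140 hosts, 254 usable); 192.168.131.0/28 (12 hosts, 14 usable)


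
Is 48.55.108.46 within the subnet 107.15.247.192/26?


Subnet network: 107.15.247.192
Test IP AND mask: 48.55.108.0
No, 48.55.108.46 is not in 107.15.247.192/26
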